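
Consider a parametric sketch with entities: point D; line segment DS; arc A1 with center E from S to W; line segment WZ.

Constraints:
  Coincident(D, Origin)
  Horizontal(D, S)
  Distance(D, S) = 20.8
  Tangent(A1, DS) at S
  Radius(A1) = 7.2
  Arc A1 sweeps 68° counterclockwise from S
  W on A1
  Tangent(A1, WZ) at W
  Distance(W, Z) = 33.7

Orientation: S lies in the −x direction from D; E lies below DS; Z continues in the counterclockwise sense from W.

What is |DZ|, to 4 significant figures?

53.72

D is at the origin; D and S share the same y with |DS| = 20.8 and S on the −x side, so S = (-20.80, 0.000). Tangency of A1 to DS means the radius ES is perpendicular to DS, so E = S + (0, -7.2) = (-20.80, -7.200). On A1, S sits at bearing 90° from E; a 68° counterclockwise sweep puts W at bearing 158°, so W = E + 7.2·(cos 158°, sin 158°) = (-27.48, -4.503). Since A1 is tangent to WZ there, EW ⟂ WZ, so WZ runs along (−sin 158°, cos 158°); with |WZ| = 33.7, Z = (-40.10, -35.75). Then |DZ| = |Z − D| = 53.72.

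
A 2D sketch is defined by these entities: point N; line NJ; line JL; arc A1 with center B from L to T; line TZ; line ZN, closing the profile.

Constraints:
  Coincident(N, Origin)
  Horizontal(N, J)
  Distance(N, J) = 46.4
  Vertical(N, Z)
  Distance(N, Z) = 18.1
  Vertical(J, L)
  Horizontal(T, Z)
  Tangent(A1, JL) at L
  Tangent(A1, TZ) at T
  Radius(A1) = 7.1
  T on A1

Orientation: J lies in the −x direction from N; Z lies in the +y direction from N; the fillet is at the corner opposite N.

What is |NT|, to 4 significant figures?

43.27

N is at the origin; NJ is horizontal with |NJ| = 46.4 and J on the −x side, so J = (-46.40, 0.000). N and Z share the same x with |NZ| = 18.1 and Z on the +y side, so Z = (0.000, 18.10). The virtual corner opposite N is at (-46.40, 18.10). Since A1 is tangent to JL there, BL ⟂ JL and A1 meets TZ tangentially, so BT is at right angles to TZ, with radius 7.1, so the center B sits 7.1 in from both sides at B = (-39.30, 11.00). That places the tangent points at L = (-46.40, 11.00) on JL and T = (-39.30, 18.10) on TZ. Then |NT| = |T − N| = 43.27.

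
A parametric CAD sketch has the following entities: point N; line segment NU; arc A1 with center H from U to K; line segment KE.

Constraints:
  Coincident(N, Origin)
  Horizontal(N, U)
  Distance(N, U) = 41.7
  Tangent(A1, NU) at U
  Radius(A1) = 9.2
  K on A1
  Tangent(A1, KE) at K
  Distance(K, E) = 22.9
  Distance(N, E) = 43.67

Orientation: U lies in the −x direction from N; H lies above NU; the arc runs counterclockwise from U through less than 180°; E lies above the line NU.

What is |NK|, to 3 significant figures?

33.6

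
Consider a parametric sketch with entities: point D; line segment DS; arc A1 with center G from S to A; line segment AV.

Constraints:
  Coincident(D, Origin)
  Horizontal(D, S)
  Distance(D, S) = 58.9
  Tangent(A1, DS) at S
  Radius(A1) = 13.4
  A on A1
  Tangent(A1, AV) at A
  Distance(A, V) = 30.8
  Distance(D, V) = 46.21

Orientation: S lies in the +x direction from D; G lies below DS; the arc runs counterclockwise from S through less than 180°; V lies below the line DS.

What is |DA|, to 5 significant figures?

47.761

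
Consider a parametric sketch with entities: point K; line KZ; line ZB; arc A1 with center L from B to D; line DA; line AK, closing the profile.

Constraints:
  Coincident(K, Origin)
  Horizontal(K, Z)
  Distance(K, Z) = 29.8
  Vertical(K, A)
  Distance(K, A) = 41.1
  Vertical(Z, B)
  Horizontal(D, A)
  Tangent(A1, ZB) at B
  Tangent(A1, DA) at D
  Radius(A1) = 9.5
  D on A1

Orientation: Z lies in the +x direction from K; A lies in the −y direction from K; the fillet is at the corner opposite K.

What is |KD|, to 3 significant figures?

45.8

The virtual corner opposite K is at (29.8, -41.1). A1 meets ZB tangentially, so LB is at right angles to ZB and A1 meets DA tangentially, so LD is at right angles to DA, with radius 9.5, so the center L sits 9.5 in from both sides at L = (20.3, -31.6). That places the tangent points at B = (29.8, -31.6) on ZB and D = (20.3, -41.1) on DA. Then |KD| = |D − K| = 45.8.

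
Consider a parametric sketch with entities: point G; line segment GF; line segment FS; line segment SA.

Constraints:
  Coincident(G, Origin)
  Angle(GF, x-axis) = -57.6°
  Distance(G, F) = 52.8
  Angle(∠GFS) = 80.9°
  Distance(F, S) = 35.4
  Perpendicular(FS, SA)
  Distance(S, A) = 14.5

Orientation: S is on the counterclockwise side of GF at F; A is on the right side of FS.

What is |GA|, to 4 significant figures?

71.92

G is at the origin; GF runs at -57.6° with length 52.8, so F = 52.8·(cos -57.6°, sin -57.6°) = (28.29, -44.58). ∠GFS = 80.9°, so FS runs at -57.6° + (180° − 80.9°) = 41.50° from the x-axis; with |FS| = 35.4, S = F + 35.4·(cos 41.50°, sin 41.50°) = (54.80, -21.12). FS ⟂ SA; with |SA| = 14.5 on the right of FS, A = S + 14.5·(0.6626, -0.7490) = (64.41, -31.98). Then |GA| = |A − G| = 71.92.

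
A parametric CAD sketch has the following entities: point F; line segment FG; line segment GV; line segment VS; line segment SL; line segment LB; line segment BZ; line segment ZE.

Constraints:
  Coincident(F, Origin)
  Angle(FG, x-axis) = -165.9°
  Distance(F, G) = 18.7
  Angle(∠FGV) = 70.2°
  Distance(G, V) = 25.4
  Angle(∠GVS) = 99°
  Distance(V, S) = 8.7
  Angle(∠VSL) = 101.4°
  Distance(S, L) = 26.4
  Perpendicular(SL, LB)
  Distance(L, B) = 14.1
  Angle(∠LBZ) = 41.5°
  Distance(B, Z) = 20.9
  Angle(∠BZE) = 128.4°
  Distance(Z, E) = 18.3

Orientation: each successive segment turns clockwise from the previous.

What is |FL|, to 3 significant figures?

4.32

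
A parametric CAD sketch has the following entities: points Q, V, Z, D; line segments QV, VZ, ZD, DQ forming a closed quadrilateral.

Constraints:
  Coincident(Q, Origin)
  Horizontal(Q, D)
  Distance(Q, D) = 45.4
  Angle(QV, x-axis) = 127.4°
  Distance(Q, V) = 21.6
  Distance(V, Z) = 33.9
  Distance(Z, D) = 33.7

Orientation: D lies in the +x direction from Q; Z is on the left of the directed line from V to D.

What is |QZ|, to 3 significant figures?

30.4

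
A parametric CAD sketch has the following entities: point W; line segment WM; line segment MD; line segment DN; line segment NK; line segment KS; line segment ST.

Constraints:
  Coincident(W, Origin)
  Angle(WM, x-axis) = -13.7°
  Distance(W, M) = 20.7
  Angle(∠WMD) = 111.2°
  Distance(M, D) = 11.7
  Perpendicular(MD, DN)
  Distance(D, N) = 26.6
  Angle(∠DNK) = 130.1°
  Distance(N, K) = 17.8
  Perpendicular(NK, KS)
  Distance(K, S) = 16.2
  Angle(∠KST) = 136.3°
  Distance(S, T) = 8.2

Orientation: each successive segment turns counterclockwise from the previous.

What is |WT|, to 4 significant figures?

4.711

W is at the origin; WM runs at -13.7° with length 20.7, so M = (20.11, -4.903). ∠WMD = 111.2° gives MD at 55.10° from the x-axis; with |MD| = 11.7, D = (26.81, 4.693). The perpendicularity gives DN at right angles to MD, so DN runs at 145.1°; with |DN| = 26.6, N = (4.989, 19.91). ∠DNK = 130.1° gives NK at -165.0° from the x-axis; with |NK| = 17.8, K = (-12.20, 15.31). The perpendicularity gives KS at right angles to NK, so KS runs at -75.00°; with |KS| = 16.2, S = (-8.011, -0.3427). ∠KST = 136.3° gives ST at -31.30° from the x-axis; with |ST| = 8.2, T = (-1.005, -4.603). Then |WT| = |T − W| = 4.711.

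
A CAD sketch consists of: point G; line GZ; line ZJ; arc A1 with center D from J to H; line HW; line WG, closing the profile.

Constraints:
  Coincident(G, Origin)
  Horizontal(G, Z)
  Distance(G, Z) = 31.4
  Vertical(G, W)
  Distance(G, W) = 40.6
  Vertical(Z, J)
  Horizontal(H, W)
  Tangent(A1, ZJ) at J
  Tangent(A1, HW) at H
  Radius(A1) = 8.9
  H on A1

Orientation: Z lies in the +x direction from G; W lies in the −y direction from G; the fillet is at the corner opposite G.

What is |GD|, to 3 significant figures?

38.9

G is at the origin; GZ is horizontal with |GZ| = 31.4 and Z on the +x side, so Z = (31.4, 0.00). GW is vertical with |GW| = 40.6 and W on the −y side, so W = (0.00, -40.6). The virtual corner opposite G is at (31.4, -40.6). Since A1 is tangent to ZJ there, DJ ⟂ ZJ and since A1 is tangent to HW there, DH ⟂ HW, with radius 8.9, so the center D sits 8.9 in from both sides at D = (22.5, -31.7). Then |GD| = |D − G| = 38.9.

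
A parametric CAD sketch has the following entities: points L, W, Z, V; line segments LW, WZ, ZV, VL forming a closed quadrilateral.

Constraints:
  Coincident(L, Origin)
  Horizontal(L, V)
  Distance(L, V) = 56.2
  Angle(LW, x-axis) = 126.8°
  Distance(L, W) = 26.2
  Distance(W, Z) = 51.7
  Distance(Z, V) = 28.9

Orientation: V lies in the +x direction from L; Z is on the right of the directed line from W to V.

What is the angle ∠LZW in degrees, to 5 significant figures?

19.021°

L is at the origin; L and V share the same y with |LV| = 56.2 and V in +x, so V = (56.2, 0). LW runs at 126.8° with |LW| = 26.2, so W = (-15.694, 20.979). Z is determined by |WZ| = 51.7 and |ZV| = 28.9 together: it lies at the intersection of circle(W, 51.7) and circle(V, 28.9). With |WV| = 74.893, the foot of the radical line on WV is 49.715 from W and the perpendicular offset is √(51.7² − 49.715²) = 14.188. Taking the right-of-WV solution: Z = (28.056, -6.5670).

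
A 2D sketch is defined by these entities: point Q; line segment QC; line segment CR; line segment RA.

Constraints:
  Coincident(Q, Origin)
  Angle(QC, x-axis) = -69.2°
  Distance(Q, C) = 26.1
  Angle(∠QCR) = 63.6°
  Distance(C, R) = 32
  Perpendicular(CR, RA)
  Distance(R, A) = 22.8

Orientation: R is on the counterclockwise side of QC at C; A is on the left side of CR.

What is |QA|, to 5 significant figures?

20.403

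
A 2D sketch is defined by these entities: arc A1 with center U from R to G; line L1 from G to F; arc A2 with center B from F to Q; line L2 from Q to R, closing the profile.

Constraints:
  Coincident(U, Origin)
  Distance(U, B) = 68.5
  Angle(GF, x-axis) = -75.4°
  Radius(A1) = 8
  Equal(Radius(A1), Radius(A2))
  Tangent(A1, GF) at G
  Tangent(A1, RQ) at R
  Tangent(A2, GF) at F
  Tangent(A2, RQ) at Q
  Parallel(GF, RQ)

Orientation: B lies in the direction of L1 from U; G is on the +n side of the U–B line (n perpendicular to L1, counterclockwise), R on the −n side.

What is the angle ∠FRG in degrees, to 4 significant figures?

76.85°

The slot axis is L1's direction at -75.4°, so u = (cos -75.4°, sin -75.4°) = (0.2521, -0.9677) and n = (−sin -75.4°, cos -75.4°) = (0.9677, 0.2521). U is at the origin and B lies 68.5 along u from U, so B = 68.5·u = (17.27, -66.29). Tangency of A1 to both parallel lines with radius 8.0 puts G and R at U ± 8.0·n: G = (7.742, 2.017), R = (-7.742, -2.017). Equal radii place F and Q the same way about B: F = B + 8.0·n = (25.01, -64.27), Q = B − 8.0·n = (9.525, -68.30). Then cos ∠FRG = RF·RG / (|RF||RG|), giving 76.85°.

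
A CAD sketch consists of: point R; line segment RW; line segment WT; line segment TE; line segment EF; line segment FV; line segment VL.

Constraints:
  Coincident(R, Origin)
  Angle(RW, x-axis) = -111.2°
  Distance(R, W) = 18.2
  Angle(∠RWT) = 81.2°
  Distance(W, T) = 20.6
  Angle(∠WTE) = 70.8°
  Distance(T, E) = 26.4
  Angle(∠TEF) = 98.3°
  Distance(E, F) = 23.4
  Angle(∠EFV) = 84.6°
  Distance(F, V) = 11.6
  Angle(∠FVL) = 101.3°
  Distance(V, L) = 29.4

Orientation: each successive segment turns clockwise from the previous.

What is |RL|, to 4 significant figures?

19.65

R is at the origin; RW runs at -111.2° with length 18.2, so W = (-6.582, -16.97). ∠RWT = 81.2° gives WT at 150.0° from the x-axis; with |WT| = 20.6, T = (-24.42, -6.668). ∠WTE = 70.8° gives TE at 40.80° from the x-axis; with |TE| = 26.4, E = (-4.437, 10.58). ∠TEF = 98.3° gives EF at -40.90° from the x-axis; with |EF| = 23.4, F = (13.25, -4.739). ∠EFV = 84.6° gives FV at -136.3° from the x-axis; with |FV| = 11.6, V = (4.864, -12.75). ∠FVL = 101.3° gives VL at 145.0° from the x-axis; with |VL| = 29.4, L = (-19.22, 4.110). Then |RL| = |L − R| = 19.65.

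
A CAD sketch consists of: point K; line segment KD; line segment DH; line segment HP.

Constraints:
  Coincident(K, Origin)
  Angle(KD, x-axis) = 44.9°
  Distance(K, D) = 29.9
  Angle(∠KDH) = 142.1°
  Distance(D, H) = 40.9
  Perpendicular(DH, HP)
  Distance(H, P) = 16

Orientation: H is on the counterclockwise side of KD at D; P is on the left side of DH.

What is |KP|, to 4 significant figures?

64.54

K is at the origin; KD runs at 44.9° with length 29.9, so D = 29.9·(cos 44.9°, sin 44.9°) = (21.18, 21.11). ∠KDH = 142.1°, so DH runs at 44.9° + (180° − 142.1°) = 82.80° from the x-axis; with |DH| = 40.9, H = D + 40.9·(cos 82.80°, sin 82.80°) = (26.31, 61.68). The perpendicularity gives HP at right angles to DH; with |HP| = 16.0 on the left of DH, P = H + 16.0·(-0.9921, 0.1253) = (10.43, 63.69). Then |KP| = |P − K| = 64.54.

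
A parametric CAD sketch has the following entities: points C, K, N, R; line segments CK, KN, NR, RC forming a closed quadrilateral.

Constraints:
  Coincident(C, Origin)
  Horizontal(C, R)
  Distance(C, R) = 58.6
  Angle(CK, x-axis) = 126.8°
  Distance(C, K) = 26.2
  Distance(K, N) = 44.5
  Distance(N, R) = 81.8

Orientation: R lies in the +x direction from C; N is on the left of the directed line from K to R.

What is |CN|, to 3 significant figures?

61.0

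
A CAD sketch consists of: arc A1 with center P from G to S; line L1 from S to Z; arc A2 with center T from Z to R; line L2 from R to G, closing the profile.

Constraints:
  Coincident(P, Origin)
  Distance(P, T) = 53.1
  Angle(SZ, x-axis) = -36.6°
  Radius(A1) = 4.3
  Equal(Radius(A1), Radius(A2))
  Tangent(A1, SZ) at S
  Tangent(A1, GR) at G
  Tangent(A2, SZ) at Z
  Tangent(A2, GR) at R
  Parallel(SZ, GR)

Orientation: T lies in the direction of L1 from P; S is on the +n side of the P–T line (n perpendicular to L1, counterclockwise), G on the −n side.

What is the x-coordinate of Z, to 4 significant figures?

45.19

The slot axis is L1's direction at -36.6°, so u = (cos -36.6°, sin -36.6°) = (0.8028, -0.5962) and n = (−sin -36.6°, cos -36.6°) = (0.5962, 0.8028). P is at the origin and T lies 53.1 along u from P, so T = 53.1·u = (42.63, -31.66). Tangency of A1 to both parallel lines with radius 4.3 puts S and G at P ± 4.3·n: S = (2.564, 3.452), G = (-2.564, -3.452). Equal radii place Z and R the same way about T: Z = T + 4.3·n = (45.19, -28.21), R = T − 4.3·n = (40.07, -35.11). So Z.x = 45.19.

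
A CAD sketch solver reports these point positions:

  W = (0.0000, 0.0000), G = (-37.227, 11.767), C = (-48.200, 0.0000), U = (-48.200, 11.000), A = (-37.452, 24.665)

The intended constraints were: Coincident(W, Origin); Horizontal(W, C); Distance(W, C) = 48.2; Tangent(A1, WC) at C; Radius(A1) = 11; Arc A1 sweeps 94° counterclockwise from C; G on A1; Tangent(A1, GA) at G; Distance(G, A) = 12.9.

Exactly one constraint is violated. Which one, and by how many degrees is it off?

Tangent(A1, GA) at G — off by 3.00°.

W = (0.00, 0.00) ✓; W.y = 0.00, C.y = 0.00 ✓; |WC| = 48.20 ✓; ∠(UC, CW) = 90.00° ✓; |UC| = 11.00 ✓; bearing(U→G) − bearing(U→C) = 94.00° ✓; |UG| = 11.00 ✓; ∠(UG, GA) = 93.00° ✗; |GA| = 12.90 ✓.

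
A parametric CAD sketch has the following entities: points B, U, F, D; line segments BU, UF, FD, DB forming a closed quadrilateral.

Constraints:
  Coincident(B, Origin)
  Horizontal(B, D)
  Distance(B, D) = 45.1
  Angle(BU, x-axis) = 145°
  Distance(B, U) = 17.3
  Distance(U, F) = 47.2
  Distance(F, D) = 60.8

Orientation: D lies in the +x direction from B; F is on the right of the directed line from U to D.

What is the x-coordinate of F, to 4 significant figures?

-3.805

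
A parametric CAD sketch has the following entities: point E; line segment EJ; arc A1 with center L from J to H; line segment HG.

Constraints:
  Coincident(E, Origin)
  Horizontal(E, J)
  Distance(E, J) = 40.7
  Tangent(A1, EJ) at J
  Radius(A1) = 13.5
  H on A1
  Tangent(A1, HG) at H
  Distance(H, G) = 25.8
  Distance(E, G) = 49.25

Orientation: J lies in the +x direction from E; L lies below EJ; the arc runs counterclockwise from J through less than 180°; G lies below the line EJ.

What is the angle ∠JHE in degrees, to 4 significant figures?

105.7°

E is at the origin; EJ is horizontal with |EJ| = 40.7 and J on the +x side, so J = (40.70, 0.000). Since A1 is tangent to EJ there, LJ ⟂ EJ, so L = J + (0, -13.5) = (40.70, -13.50). Since LH ⟂ HG (tangency), |LG| = √(13.5² + 25.8²) = 29.12 regardless of where H sits on A1. So G lies on both circle(E, 49.25) and circle(L, 29.12); the below-EJ intersection is G = (28.69, -40.03). H is the foot of the tangent from G: H = (27.22, -14.27).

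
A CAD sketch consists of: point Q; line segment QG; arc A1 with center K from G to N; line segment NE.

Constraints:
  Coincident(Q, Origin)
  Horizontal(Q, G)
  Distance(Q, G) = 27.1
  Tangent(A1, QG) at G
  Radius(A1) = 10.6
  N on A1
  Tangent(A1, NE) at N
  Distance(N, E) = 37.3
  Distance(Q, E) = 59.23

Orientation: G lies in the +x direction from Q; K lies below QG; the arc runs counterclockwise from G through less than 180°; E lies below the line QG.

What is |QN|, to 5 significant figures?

23.158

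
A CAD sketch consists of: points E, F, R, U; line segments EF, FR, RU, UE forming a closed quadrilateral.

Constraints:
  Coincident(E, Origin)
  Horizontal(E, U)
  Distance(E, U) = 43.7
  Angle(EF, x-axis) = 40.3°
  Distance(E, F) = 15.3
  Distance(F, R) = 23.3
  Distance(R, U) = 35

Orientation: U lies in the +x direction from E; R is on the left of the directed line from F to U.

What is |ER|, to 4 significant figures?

38.24

Checks: |FR| = 23.30 ✓; |RU| = 35.00 ✓.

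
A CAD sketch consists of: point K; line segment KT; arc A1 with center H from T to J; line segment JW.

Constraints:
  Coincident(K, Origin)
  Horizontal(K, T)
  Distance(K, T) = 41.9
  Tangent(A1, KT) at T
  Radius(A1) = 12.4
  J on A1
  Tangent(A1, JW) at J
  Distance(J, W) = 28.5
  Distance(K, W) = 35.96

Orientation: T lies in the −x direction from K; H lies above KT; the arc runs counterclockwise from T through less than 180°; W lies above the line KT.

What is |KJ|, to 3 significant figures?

31.7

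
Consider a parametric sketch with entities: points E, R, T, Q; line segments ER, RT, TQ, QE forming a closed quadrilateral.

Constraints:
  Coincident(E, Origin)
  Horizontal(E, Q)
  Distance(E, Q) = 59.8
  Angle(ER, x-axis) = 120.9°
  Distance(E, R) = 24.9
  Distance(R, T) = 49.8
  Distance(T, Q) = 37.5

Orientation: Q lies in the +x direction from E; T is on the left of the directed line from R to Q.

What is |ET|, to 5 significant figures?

46.703

Checks: |RT| = 49.80 ✓; |TQ| = 37.50 ✓.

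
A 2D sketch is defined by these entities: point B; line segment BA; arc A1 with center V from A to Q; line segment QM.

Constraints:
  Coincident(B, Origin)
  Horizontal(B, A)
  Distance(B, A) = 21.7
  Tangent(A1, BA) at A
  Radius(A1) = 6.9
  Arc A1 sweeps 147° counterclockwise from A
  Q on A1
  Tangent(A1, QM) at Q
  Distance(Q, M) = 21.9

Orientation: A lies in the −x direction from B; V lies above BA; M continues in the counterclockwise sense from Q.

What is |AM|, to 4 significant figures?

28.62

B is at the origin; BA is horizontal with |BA| = 21.7 and A on the −x side, so A = (-21.70, 0.000). Tangency of A1 to BA means the radius VA is perpendicular to BA, so V = A + (0, 6.9) = (-21.70, 6.900). On A1, A sits at bearing -90° from V; a 147° counterclockwise sweep puts Q at bearing 57°, so Q = V + 6.9·(cos 57°, sin 57°) = (-17.94, 12.69). The tangent condition forces VQ to be normal to QM, so QM runs along (−sin 57°, cos 57°); with |QM| = 21.9, M = (-36.31, 24.61). Then |AM| = |M − A| = 28.62.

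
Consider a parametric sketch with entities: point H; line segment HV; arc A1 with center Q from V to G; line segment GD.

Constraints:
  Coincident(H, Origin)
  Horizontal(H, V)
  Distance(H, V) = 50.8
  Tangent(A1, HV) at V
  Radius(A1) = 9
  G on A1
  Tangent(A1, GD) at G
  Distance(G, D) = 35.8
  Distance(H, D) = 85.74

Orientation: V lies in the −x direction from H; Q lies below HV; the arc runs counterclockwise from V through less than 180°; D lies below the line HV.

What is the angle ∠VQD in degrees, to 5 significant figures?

129.18°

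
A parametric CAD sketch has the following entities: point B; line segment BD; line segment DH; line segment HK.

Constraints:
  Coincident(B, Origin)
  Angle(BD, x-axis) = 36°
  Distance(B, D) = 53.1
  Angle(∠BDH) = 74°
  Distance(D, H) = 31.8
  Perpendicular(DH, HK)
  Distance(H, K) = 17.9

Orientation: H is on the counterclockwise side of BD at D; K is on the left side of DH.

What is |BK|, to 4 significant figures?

37.32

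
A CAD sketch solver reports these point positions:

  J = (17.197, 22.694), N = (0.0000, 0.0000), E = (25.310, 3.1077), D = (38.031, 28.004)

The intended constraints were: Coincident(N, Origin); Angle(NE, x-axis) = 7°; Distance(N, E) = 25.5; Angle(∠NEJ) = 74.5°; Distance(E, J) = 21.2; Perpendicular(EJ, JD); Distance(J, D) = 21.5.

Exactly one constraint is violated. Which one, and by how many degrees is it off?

Perpendicular(EJ, JD) — off by 8.20°.

N = (0.00, 0.00) ✓; NE at 7.000° ✓; |NE| = 25.50 ✓; ∠NEJ = 74.50° ✓; |EJ| = 21.20 ✓; ∠(EJ, JD) = 98.20° ✗; |JD| = 21.50 ✓.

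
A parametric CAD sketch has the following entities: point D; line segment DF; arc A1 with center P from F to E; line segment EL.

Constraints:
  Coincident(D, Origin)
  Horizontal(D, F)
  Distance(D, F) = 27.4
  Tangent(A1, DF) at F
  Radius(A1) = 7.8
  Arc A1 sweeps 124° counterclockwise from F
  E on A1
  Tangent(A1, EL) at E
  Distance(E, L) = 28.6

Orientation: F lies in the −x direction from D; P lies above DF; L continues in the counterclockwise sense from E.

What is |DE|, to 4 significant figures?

24.21

D is at the origin; D and F share the same y with |DF| = 27.4 and F on the −x side, so F = (-27.40, 0.000). The tangent condition forces PF to be normal to DF, so P = F + (0, 7.8) = (-27.40, 7.800). On A1, F sits at bearing -90° from P; a 124° counterclockwise sweep puts E at bearing 34°, so E = P + 7.8·(cos 34°, sin 34°) = (-20.93, 12.16). Then |DE| = |E − D| = 24.21.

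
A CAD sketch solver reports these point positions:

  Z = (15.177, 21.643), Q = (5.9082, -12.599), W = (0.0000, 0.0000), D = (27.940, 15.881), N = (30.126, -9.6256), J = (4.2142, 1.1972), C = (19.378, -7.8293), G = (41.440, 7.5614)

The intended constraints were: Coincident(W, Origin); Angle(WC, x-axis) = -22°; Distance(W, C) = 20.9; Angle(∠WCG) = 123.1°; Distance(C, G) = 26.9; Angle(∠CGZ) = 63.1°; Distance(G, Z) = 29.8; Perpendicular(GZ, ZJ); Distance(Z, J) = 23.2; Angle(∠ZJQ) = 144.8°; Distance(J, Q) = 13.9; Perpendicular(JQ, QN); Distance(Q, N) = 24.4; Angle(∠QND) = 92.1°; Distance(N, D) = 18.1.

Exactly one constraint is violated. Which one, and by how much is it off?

Distance(N, D) = 18.1 — off by 7.50.

W = (0.00, 0.00) ✓; WC at -22.00° ✓; |WC| = 20.90 ✓; ∠WCG = 123.1° ✓; |CG| = 26.90 ✓; ∠CGZ = 63.10° ✓; |GZ| = 29.80 ✓; ∠(GZ, ZJ) = 90.00° ✓; |ZJ| = 23.20 ✓; ∠ZJQ = 144.8° ✓; |JQ| = 13.90 ✓; ∠(JQ, QN) = 90.00° ✓; |QN| = 24.40 ✓; ∠QND = 92.10° ✓; |ND| = 25.60 ✗.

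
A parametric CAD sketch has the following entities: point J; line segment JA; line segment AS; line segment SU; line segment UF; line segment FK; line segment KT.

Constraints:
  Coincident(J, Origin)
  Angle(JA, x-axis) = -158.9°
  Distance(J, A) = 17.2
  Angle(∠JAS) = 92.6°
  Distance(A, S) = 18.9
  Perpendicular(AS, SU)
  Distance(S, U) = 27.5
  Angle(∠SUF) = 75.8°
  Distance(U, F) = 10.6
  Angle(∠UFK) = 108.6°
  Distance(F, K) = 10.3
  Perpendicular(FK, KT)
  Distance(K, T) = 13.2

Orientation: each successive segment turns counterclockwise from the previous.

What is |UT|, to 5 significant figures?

14.040

∠UFK = 108.6° gives FK at -165.90° from the x-axis; with |FK| = 10.3, K = (0.31293, -8.9786). The perpendicularity gives KT at right angles to FK, so KT runs at -75.900°; with |KT| = 13.2, T = (3.5286, -21.781). Then |UT| = |T − U| = 14.040.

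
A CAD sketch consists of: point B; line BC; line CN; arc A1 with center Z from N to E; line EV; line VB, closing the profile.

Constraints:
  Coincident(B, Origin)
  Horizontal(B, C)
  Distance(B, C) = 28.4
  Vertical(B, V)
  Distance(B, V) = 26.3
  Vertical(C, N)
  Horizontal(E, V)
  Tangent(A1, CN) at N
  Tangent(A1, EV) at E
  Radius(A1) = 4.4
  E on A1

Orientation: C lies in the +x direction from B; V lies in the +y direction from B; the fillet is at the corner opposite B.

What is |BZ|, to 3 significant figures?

32.5

B and V share the same x with |BV| = 26.3 and V on the +y side, so V = (0.00, 26.3). The virtual corner opposite B is at (28.4, 26.3). A1 meets CN tangentially, so ZN is at right angles to CN and tangency of A1 to EV means the radius ZE is perpendicular to EV, with radius 4.4, so the center Z sits 4.4 in from both sides at Z = (24.0, 21.9). Then |BZ| = |Z − B| = 32.5.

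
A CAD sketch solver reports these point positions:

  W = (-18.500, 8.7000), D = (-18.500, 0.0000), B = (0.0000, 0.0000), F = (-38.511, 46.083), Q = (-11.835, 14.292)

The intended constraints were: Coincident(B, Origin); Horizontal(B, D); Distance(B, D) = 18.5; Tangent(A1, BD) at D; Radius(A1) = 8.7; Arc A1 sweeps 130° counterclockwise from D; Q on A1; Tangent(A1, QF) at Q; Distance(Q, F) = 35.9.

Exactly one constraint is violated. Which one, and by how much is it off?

Distance(Q, F) = 35.9 — off by 5.60.

B = (0.00, 0.00) ✓; B.y = 0.00, D.y = 0.00 ✓; |BD| = 18.50 ✓; ∠(WD, DB) = 90.00° ✓; |WD| = 8.700 ✓; bearing(W→Q) − bearing(W→D) = 130.0° ✓; |WQ| = 8.700 ✓; ∠(WQ, QF) = 90.00° ✓; |QF| = 41.50 ✗.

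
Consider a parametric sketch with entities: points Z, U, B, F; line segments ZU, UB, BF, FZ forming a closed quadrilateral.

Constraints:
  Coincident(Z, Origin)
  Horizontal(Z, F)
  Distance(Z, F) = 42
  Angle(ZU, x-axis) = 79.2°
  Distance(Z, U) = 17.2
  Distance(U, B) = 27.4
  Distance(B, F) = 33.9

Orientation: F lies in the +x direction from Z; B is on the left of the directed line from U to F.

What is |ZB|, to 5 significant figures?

40.711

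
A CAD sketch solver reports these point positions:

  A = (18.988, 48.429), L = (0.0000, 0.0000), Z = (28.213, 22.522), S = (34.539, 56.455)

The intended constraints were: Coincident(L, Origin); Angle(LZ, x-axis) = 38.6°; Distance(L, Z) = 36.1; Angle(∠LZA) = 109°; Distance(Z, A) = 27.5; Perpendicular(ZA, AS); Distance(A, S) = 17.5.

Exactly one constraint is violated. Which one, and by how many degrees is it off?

Perpendicular(ZA, AS) — off by 7.70°.

L = (0.00, 0.00) ✓; LZ at 38.60° ✓; |LZ| = 36.10 ✓; ∠LZA = 109.0° ✓; |ZA| = 27.50 ✓; ∠(ZA, AS) = 82.30° ✗; |AS| = 17.50 ✓.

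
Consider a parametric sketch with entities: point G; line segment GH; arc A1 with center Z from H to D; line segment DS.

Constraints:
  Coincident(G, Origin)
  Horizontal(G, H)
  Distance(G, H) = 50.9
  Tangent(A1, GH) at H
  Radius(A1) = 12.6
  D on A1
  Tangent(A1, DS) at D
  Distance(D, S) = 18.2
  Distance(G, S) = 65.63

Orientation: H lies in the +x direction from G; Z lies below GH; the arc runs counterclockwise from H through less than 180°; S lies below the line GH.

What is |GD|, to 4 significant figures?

47.85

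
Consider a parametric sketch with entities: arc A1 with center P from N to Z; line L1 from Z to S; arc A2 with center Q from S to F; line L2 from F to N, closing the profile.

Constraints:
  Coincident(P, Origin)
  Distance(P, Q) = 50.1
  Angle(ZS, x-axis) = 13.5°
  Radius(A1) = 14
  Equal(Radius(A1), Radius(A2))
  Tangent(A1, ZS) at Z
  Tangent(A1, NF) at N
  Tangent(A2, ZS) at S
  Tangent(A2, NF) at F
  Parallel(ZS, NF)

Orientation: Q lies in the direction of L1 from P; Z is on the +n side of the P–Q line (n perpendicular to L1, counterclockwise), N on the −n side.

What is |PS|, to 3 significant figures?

52.0

Tangency of A1 to both parallel lines with radius 14.0 puts Z and N at P ± 14.0·n: Z = (-3.27, 13.6), N = (3.27, -13.6). Equal radii place S and F the same way about Q: S = Q + 14.0·n = (45.4, 25.3), F = Q − 14.0·n = (52.0, -1.92). Then |PS| = |S − P| = 52.0.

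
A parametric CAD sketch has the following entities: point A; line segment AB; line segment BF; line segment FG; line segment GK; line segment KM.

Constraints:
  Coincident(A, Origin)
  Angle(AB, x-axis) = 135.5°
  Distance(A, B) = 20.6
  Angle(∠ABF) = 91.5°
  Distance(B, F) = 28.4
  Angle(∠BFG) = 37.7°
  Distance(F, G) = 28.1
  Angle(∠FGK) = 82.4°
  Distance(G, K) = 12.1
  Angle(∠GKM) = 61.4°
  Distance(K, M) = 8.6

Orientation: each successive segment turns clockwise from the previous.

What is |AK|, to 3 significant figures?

13.9

A is at the origin; AB runs at 135.5° with length 20.6, so B = (-14.7, 14.4). ∠ABF = 91.5° gives BF at 47.0° from the x-axis; with |BF| = 28.4, F = (4.68, 35.2). ∠BFG = 37.7° gives FG at -95.3° from the x-axis; with |FG| = 28.1, G = (2.08, 7.23). ∠FGK = 82.4° gives GK at 167° from the x-axis; with |GK| = 12.1, K = (-9.71, 9.93). Then |AK| = |K − A| = 13.9.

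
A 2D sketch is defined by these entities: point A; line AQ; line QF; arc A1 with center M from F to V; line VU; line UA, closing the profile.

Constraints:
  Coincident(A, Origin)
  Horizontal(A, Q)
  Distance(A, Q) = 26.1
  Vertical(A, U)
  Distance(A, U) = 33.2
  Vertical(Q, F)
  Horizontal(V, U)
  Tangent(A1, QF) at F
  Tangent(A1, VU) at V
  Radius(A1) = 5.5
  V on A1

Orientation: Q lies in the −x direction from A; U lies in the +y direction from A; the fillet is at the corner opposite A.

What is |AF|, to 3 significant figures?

38.1

The virtual corner opposite A is at (-26.1, 33.2). The tangent condition forces MF to be normal to QF and since A1 is tangent to VU there, MV ⟂ VU, with radius 5.5, so the center M sits 5.5 in from both sides at M = (-20.6, 27.7). That places the tangent points at F = (-26.1, 27.7) on QF and V = (-20.6, 33.2) on VU. Then |AF| = |F − A| = 38.1.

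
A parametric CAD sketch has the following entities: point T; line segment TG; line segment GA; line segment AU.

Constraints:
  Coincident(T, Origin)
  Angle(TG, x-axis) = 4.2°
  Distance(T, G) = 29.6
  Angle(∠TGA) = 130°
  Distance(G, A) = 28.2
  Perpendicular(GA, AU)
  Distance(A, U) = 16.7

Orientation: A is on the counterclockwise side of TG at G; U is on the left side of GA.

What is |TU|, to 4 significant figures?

47.60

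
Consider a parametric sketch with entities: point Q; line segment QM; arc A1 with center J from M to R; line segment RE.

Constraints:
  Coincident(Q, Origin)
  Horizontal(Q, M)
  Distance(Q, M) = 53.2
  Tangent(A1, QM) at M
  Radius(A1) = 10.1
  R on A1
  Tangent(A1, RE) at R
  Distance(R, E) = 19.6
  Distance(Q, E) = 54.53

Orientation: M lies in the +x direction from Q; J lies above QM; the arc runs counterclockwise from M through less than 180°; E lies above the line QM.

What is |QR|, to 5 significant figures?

62.420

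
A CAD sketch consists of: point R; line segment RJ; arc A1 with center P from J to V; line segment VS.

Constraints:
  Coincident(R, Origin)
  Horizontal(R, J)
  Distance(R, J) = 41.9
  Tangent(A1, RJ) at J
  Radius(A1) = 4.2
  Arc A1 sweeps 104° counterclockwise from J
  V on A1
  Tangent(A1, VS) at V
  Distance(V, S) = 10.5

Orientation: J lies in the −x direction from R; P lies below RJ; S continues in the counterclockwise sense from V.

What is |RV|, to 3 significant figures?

46.3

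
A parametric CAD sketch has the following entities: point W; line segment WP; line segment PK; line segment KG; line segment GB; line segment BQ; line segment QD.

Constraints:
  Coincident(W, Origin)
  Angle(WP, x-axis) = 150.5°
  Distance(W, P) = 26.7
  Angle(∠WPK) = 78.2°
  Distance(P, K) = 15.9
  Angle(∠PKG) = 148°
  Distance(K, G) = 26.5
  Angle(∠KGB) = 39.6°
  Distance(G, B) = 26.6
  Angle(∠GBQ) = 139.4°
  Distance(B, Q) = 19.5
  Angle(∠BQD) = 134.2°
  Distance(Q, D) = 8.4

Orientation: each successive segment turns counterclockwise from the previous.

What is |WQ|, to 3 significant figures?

21.6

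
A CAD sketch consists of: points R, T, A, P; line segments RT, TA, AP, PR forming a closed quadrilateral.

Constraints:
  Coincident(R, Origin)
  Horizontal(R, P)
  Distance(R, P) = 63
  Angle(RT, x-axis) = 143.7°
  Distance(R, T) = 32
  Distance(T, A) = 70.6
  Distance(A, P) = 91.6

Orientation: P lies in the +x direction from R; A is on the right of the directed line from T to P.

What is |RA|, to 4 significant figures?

52.30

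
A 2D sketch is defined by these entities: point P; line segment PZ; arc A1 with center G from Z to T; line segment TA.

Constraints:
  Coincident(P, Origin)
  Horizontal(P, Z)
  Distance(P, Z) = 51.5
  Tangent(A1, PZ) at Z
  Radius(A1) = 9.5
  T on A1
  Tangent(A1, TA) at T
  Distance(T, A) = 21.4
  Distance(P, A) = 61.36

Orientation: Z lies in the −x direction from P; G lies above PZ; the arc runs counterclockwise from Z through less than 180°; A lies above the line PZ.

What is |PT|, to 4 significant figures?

44.93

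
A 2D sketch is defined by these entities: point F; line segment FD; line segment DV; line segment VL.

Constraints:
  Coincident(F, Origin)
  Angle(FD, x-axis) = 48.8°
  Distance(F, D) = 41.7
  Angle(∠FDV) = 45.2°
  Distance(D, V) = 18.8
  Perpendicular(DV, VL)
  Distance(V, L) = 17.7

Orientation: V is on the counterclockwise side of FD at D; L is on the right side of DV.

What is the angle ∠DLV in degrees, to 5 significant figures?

46.726°

F is at the origin; FD runs at 48.8° with length 41.7, so D = 41.7·(cos 48.8°, sin 48.8°) = (27.467, 31.376). ∠FDV = 45.2°, so DV runs at 48.8° + (180° − 45.2°) = 183.60° from the x-axis; with |DV| = 18.8, V = D + 18.8·(cos 183.60°, sin 183.60°) = (8.7044, 30.195). The perpendicularity gives VL at right angles to DV; with |VL| = 17.7 on the right of DV, L = V + 17.7·(-0.062791, 0.99803) = (7.5931, 47.860). Then cos ∠DLV = LD·LV / (|LD||LV|), giving 46.726°.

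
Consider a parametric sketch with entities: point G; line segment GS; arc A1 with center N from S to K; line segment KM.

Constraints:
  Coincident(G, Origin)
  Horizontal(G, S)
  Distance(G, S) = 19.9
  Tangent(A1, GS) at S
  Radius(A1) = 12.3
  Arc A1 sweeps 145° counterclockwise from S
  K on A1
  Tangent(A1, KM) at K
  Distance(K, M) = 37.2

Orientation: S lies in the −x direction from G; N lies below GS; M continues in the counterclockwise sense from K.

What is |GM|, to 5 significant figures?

43.854

On A1, S sits at bearing 90° from N; a 145° counterclockwise sweep puts K at bearing 235°, so K = N + 12.3·(cos 235°, sin 235°) = (-26.955, -22.376). A1 meets KM tangentially, so NK is at right angles to KM, so KM runs along (−sin 235°, cos 235°); with |KM| = 37.2, M = (3.5175, -43.713). Then |GM| = |M − G| = 43.854.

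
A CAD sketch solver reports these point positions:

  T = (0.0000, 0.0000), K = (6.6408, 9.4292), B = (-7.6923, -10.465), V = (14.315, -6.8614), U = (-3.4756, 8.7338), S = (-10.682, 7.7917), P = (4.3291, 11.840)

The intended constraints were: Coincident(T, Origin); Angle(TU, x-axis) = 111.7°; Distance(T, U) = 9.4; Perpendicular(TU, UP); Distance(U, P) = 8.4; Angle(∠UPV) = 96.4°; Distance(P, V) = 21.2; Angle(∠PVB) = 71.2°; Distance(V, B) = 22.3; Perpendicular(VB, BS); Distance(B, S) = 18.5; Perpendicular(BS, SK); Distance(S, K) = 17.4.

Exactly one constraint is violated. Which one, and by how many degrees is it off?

Perpendicular(BS, SK) — off by 3.90°.

T = (0.00, 0.00) ✓; TU at 111.7° ✓; |TU| = 9.400 ✓; ∠(TU, UP) = 90.00° ✓; |UP| = 8.400 ✓; ∠UPV = 96.40° ✓; |PV| = 21.20 ✓; ∠PVB = 71.20° ✓; |VB| = 22.30 ✓; ∠(VB, BS) = 90.00° ✓; |BS| = 18.50 ✓; ∠(BS, SK) = 93.90° ✗; |SK| = 17.40 ✓.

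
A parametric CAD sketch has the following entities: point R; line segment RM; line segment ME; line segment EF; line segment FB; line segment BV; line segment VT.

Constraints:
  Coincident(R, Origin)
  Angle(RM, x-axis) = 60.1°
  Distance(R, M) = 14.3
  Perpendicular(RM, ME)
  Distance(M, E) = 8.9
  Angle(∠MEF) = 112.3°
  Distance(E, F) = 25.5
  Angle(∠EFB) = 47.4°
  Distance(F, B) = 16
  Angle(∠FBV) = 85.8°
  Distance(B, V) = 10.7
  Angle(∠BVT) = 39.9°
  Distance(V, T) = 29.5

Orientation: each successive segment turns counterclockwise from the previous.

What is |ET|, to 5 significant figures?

37.396

∠FBV = 85.8° gives BV at 84.600° from the x-axis; with |BV| = 10.7, V = (-3.9531, 9.1882). ∠BVT = 39.9° gives VT at -135.30° from the x-axis; with |VT| = 29.5, T = (-24.922, -11.562). Then |ET| = |T − E| = 37.396.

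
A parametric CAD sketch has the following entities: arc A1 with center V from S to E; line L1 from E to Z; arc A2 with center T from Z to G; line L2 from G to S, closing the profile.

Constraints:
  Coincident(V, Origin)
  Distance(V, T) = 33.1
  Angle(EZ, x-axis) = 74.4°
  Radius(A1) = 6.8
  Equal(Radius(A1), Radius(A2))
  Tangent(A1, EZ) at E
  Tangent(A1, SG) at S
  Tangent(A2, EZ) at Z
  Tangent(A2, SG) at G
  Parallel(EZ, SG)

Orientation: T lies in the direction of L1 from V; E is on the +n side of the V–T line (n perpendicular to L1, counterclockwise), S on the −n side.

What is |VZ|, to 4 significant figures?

33.79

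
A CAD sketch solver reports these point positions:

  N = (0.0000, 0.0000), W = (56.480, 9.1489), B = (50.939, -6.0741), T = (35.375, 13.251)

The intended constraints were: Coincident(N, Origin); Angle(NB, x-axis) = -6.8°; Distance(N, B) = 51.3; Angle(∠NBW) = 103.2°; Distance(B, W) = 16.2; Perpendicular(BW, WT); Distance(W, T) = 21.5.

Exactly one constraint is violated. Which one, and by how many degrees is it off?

Perpendicular(BW, WT) — off by 9.00°.

N = (0.00, 0.00) ✓; NB at -6.800° ✓; |NB| = 51.30 ✓; ∠NBW = 103.2° ✓; |BW| = 16.20 ✓; ∠(BW, WT) = 99.00° ✗; |WT| = 21.50 ✓.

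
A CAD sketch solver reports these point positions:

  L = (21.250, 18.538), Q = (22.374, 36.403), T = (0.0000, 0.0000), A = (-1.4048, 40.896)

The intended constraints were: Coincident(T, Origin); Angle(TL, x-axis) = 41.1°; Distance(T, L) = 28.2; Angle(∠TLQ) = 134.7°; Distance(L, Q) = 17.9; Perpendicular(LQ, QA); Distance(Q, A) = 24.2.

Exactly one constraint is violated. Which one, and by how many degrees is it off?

Perpendicular(LQ, QA) — off by 7.10°.

T = (0.00, 0.00) ✓; TL at 41.10° ✓; |TL| = 28.20 ✓; ∠TLQ = 134.7° ✓; |LQ| = 17.90 ✓; ∠(LQ, QA) = 82.90° ✗; |QA| = 24.20 ✓.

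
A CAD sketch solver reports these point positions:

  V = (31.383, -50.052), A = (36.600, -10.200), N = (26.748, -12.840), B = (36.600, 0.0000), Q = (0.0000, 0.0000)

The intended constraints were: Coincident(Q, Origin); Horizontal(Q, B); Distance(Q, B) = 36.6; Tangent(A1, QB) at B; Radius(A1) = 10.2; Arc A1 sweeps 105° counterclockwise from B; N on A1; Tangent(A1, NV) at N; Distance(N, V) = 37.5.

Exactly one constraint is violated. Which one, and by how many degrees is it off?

Tangent(A1, NV) at N — off by 7.90°.

Q = (0.00, 0.00) ✓; Q.y = 0.00, B.y = 0.00 ✓; |QB| = 36.60 ✓; ∠(AB, BQ) = 90.00° ✓; |AB| = 10.20 ✓; bearing(A→N) − bearing(A→B) = 105.0° ✓; |AN| = 10.20 ✓; ∠(AN, NV) = 97.90° ✗; |NV| = 37.50 ✓.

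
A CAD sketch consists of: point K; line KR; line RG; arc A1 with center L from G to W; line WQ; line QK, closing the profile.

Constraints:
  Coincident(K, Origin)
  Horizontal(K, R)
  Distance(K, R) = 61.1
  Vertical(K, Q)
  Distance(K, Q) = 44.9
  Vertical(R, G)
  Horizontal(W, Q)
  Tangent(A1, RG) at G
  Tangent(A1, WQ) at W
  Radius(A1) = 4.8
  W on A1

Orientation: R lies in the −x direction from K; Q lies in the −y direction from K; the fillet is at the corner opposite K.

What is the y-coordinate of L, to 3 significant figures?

-40.1

K is at the origin; KR is horizontal with |KR| = 61.1 and R on the −x side, so R = (-61.1, 0.00). K and Q share the same x with |KQ| = 44.9 and Q on the −y side, so Q = (0.00, -44.9). The virtual corner opposite K is at (-61.1, -44.9). The tangent condition forces LG to be normal to RG and the tangent condition forces LW to be normal to WQ, with radius 4.8, so the center L sits 4.8 in from both sides at L = (-56.3, -40.1). So L.y = -40.1.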